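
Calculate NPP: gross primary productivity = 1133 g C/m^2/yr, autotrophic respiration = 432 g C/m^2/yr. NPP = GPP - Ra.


NPP = GPP - Ra = 1133 - 432 = 701 g C/m^2/yr

701 g C/m^2/yr


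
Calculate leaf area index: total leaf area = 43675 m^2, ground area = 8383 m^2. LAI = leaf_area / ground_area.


LAI = 43675 / 8383 = 5.2099 ≈ 5.21

5.21


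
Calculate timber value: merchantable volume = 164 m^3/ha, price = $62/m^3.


Value = 164 * 62 = $10168/ha

$10168/ha


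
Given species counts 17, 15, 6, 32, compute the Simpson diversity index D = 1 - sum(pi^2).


Total N = 17 + 15 + 6 + 32 = 70
Per-species terms:
  p = 17/70 = 0.242857; p^2 = 0.242857^2 = 0.058980
  p = 15/70 = 0.214286; p^2 = 0.214286^2 = 0.045918
  p = 6/70 = 0.085714; p^2 = 0.085714^2 = 0.007347
  p = 32/70 = 0.457143; p^2 = 0.457143^2 = 0.208980
sum(p^2) = 0.058980 + 0.045918 + 0.007347 + 0.208980 = 0.321225
D = 1 - 0.321225 = 0.678775 ≈ 0.6788

0.6788


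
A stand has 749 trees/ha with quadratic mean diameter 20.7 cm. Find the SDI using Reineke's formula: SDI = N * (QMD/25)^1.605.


QMD/25 = 20.7/25 = 0.828
(0.828)^1.605 = exp(1.605 * ln(0.828)) = exp(1.605 * (-0.188742)) = exp(-0.302931) = 0.738650
SDI = 749 * 0.738650 = 553.249 ≈ 553

553


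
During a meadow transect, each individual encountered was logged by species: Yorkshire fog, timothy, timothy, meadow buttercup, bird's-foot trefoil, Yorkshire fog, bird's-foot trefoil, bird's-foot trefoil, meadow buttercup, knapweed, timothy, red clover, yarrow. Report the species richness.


Total individuals logged = 13
Distinct species (count of individuals): Yorkshire fog (2), timothy (3), meadow buttercup (2), bird's-foot trefoil (3), knapweed (1), red clover (1), yarrow (1)
Species richness = number of distinct species = 7

7


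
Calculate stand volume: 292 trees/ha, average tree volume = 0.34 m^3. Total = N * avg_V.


V_stand = 292 * 0.34 = 99.28 ≈ 99.3 m^3/ha

99.3 m^3/ha


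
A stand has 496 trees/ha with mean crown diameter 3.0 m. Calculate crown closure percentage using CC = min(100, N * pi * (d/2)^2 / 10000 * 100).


(d/2)^2 = (3.0/2)^2 = 1.5^2 = 2.25
Crown area = 3.141593 * 2.25 = 7.06858 m^2
N * area / 10000 * 100 = 496 * 7.06858 / 10000 * 100 = 35.0602
CC = min(100, 35.0602) = 35.0602 ≈ 35.1%

35.1%


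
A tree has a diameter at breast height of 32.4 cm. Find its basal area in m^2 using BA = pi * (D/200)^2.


D/200 = 32.4/200 = 0.162 m
(D/200)^2 = 0.162^2 = 0.026244
BA = 3.141593 * 0.026244 = 0.0824480 ≈ 0.0824 m^2

0.0824 m^2


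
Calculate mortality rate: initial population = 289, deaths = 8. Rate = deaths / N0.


Mortality rate = 8 / 289 = 0.027682 ≈ 0.0277

0.0277


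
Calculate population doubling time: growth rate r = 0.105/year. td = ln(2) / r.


td = ln(2) / 0.105 = 0.693147 / 0.105 = 6.60140 ≈ 6.6 years

6.6 years


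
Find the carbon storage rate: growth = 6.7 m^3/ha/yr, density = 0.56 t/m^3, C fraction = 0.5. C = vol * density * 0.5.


C = 6.7 * 0.56 * 0.5 = 1.876 ≈ 1.88 t C/ha/yr

1.88 t C/ha/yr


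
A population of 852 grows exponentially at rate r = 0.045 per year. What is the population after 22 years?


r*t = 0.045 * 22 = 0.99
exp(0.99) = 2.69123
N = 852 * 2.69123 = 2292.93 ≈ 2293

2293


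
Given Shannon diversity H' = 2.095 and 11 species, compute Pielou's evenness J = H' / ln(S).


ln(11) = 2.39790
J = H' / ln(S) = 2.095 / 2.39790 = 0.873681 ≈ 0.8737

0.8737


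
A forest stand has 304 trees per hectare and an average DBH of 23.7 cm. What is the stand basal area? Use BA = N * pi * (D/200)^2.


(D/200)^2 = (23.7/200)^2 = 0.1185^2 = 0.01404225
Individual BA = 3.141593 * 0.01404225 = 0.0441150 m^2
Stand BA = 304 * 0.0441150 = 13.4110 ≈ 13.41 m^2/ha

13.41 m^2/ha


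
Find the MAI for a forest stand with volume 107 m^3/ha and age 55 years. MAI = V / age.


MAI = 107 / 55 = 1.9455 ≈ 1.95 m^3/ha/yr

1.95 m^3/ha/yr


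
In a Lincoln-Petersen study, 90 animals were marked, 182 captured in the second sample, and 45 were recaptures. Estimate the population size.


N = M * C / R = 90 * 182 / 45 = 16380 / 45 = 364

364 individuals


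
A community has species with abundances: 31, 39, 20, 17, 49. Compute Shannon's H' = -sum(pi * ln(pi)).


Total N = 31 + 39 + 20 + 17 + 49 = 156
Per-species terms:
  p = 31/156 = 0.198718; ln(p) = -1.615869; p*ln(p) = 0.198718 * (-1.615869) = -0.321102
  p = 39/156 = 0.250000; ln(p) = -1.386294; p*ln(p) = 0.250000 * (-1.386294) = -0.346574
  p = 20/156 = 0.128205; ln(p) = -2.054125; p*ln(p) = 0.128205 * (-2.054125) = -0.263349
  p = 17/156 = 0.108974; ln(p) = -2.216646; p*ln(p) = 0.108974 * (-2.216646) = -0.241557
  p = 49/156 = 0.314103; ln(p) = -1.158034; p*ln(p) = 0.314103 * (-1.158034) = -0.363742
sum(p*ln(p)) = (-0.321102) + (-0.346574) + (-0.263349) + (-0.241557) + (-0.363742) = -1.536324
H' = -(-1.536324) = 1.536324 ≈ 1.5363

1.5363


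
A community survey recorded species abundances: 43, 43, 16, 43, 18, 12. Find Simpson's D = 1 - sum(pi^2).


Total N = 43 + 43 + 16 + 43 + 18 + 12 = 175
Per-species terms:
  p = 43/175 = 0.245714; p^2 = 0.245714^2 = 0.060375
  p = 43/175 = 0.245714; p^2 = 0.245714^2 = 0.060375
  p = 16/175 = 0.091429; p^2 = 0.091429^2 = 0.008359
  p = 43/175 = 0.245714; p^2 = 0.245714^2 = 0.060375
  p = 18/175 = 0.102857; p^2 = 0.102857^2 = 0.010580
  p = 12/175 = 0.068571; p^2 = 0.068571^2 = 0.004702
sum(p^2) = 0.060375 + 0.060375 + 0.008359 + 0.060375 + 0.010580 + 0.004702 = 0.204766
D = 1 - 0.204766 = 0.795234 ≈ 0.7952

0.7952


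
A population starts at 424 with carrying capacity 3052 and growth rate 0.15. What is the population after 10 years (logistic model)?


(K - N0)/N0 = (3052 - 424)/424 = 2628/424 = 6.19811
r*t = 0.15 * 10 = 1.5; exp(-1.5) = 0.223130
6.19811 * 0.223130 = 1.38298
1 + 1.38298 = 2.38298
N = 3052 / 2.38298 = 1280.75 ≈ 1281

1281


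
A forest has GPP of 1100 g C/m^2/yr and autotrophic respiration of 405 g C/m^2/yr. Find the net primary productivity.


NPP = GPP - Ra = 1100 - 405 = 695 g C/m^2/yr

695 g C/m^2/yr


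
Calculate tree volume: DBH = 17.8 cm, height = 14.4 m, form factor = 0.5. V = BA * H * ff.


(D/200)^2 = (17.8/200)^2 = 0.089^2 = 0.007921
BA = 3.141593 * 0.007921 = 0.0248846 m^2
V = 0.0248846 * 14.4 * 0.5 = 0.179169 ≈ 0.179 m^3

0.179 m^3


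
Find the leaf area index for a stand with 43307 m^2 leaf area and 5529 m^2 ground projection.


LAI = 43307 / 5529 = 7.8327 ≈ 7.83

7.83


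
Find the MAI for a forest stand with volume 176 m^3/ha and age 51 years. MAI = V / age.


MAI = 176 / 51 = 3.4510 ≈ 3.45 m^3/ha/yr

3.45 m^3/ha/yr


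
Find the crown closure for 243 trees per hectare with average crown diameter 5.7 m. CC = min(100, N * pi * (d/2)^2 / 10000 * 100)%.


(d/2)^2 = (5.7/2)^2 = 2.85^2 = 8.1225
Crown area = 3.141593 * 8.1225 = 25.5176 m^2
N * area / 10000 * 100 = 243 * 25.5176 / 10000 * 100 = 62.0078
CC = min(100, 62.0078) = 62.0078 ≈ 62.0%

62.0%


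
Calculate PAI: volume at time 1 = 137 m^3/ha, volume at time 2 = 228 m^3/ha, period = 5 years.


PAI = (V2 - V1) / period = (228 - 137) / 5 = 91 / 5 = 18.20 m^3/ha/yr

18.20 m^3/ha/yr


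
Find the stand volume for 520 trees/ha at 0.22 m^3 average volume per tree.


V_stand = 520 * 0.22 = 114.4 m^3/ha

114.4 m^3/ha


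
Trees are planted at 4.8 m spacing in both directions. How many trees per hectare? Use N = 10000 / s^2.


N = 10000 / 4.8^2 = 10000 / 23.04 = 434.028 ≈ 434 trees/ha

434 trees/ha


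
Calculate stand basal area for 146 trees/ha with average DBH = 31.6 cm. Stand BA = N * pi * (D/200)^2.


(D/200)^2 = (31.6/200)^2 = 0.158^2 = 0.024964
Individual BA = 3.141593 * 0.024964 = 0.0784267 m^2
Stand BA = 146 * 0.0784267 = 11.4503 ≈ 11.45 m^2/ha

11.45 m^2/ha


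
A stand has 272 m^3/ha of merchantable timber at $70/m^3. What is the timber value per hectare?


Value = 272 * 70 = $19040/ha

$19040/ha


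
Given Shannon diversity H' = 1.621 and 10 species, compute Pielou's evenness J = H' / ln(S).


ln(10) = 2.30259
J = H' / ln(S) = 1.621 / 2.30259 = 0.703990 ≈ 0.7040

0.7040


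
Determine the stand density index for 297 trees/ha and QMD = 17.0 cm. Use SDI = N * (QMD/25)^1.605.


QMD/25 = 17.0/25 = 0.68
(0.68)^1.605 = exp(1.605 * ln(0.68)) = exp(1.605 * (-0.385662)) = exp(-0.618988) = 0.538489
SDI = 297 * 0.538489 = 159.931 ≈ 160

160


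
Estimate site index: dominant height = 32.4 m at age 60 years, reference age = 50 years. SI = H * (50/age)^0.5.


50/60 = 0.833333
(0.833333)^0.5 = 0.912871
SI = 32.4 * 0.912871 = 29.5770 ≈ 29.6 m

29.6 m


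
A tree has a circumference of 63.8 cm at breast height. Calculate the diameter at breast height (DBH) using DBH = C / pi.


DBH = C / pi = 63.8 / 3.141593 = 20.3082 ≈ 20.31 cm

20.31 cm


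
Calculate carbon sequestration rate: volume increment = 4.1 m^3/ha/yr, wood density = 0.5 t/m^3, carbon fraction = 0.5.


C = 4.1 * 0.5 * 0.5 = 1.025 ≈ 1.03 t C/ha/yr

1.03 t C/ha/yr


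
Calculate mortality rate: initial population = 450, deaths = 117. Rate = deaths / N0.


Mortality rate = 117 / 450 = 0.2600

0.2600


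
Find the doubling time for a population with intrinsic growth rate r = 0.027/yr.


td = ln(2) / 0.027 = 0.693147 / 0.027 = 25.6721 ≈ 25.7 years

25.7 years


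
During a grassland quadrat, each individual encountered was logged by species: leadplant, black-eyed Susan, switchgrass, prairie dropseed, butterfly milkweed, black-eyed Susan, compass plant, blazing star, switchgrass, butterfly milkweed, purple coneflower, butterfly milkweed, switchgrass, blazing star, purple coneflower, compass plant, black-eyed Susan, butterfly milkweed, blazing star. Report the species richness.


Total individuals logged = 19
Distinct species (count of individuals): leadplant (1), black-eyed Susan (3), switchgrass (3), prairie dropseed (1), butterfly milkweed (4), compass plant (2), blazing star (3), purple coneflower (2)
Species richness = number of distinct species = 8

8


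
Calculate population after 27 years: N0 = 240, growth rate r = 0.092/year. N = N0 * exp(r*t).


r*t = 0.092 * 27 = 2.484
exp(2.484) = 11.9891
N = 240 * 11.9891 = 2877.38 ≈ 2877

2877


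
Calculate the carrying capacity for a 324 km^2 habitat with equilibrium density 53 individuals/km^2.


K = 53 * 324 = 17172 individuals

17172 individuals


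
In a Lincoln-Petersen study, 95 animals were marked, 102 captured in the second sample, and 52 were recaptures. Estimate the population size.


N = M * C / R = 95 * 102 / 52 = 9690 / 52 = 186.35 ≈ 186

186 individuals


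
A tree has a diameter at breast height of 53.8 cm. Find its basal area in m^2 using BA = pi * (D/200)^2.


D/200 = 53.8/200 = 0.269 m
(D/200)^2 = 0.269^2 = 0.072361
BA = 3.141593 * 0.072361 = 0.227329 ≈ 0.2273 m^2

0.2273 m^2


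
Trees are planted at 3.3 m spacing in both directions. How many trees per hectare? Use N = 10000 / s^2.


N = 10000 / 3.3^2 = 10000 / 10.89 = 918.274 ≈ 918 trees/ha

918 trees/ha


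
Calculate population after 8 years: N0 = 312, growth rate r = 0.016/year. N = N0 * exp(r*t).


r*t = 0.016 * 8 = 0.128
exp(0.128) = 1.13655
N = 312 * 1.13655 = 354.604 ≈ 355

355


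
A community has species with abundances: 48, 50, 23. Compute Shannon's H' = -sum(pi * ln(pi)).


Total N = 48 + 50 + 23 = 121
Per-species terms:
  p = 48/121 = 0.396694; ln(p) = -0.924590; p*ln(p) = 0.396694 * (-0.924590) = -0.366779
  p = 50/121 = 0.413223; ln(p) = -0.883768; p*ln(p) = 0.413223 * (-0.883768) = -0.365193
  p = 23/121 = 0.190083; ln(p) = -1.660294; p*ln(p) = 0.190083 * (-1.660294) = -0.315594
sum(p*ln(p)) = (-0.366779) + (-0.365193) + (-0.315594) = -1.047566
H' = -(-1.047566) = 1.047566 ≈ 1.0476

1.0476


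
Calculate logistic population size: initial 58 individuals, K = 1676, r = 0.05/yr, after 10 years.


(K - N0)/N0 = (1676 - 58)/58 = 1618/58 = 27.8966
r*t = 0.05 * 10 = 0.5; exp(-0.5) = 0.606531
27.8966 * 0.606531 = 16.9202
1 + 16.9202 = 17.9202
N = 1676 / 17.9202 = 93.5257 ≈ 94

94


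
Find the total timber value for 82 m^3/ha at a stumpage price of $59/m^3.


Value = 82 * 59 = $4838/ha

$4838/ha


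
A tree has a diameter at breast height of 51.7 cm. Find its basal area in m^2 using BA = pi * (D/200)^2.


D/200 = 51.7/200 = 0.2585 m
(D/200)^2 = 0.2585^2 = 0.06682225
BA = 3.141593 * 0.06682225 = 0.209928 ≈ 0.2099 m^2

0.2099 m^2


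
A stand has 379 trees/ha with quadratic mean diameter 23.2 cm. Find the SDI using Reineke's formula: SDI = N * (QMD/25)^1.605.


QMD/25 = 23.2/25 = 0.928
(0.928)^1.605 = exp(1.605 * ln(0.928)) = exp(1.605 * (-0.0747235)) = exp(-0.119931) = 0.886982
SDI = 379 * 0.886982 = 336.166 ≈ 336

336


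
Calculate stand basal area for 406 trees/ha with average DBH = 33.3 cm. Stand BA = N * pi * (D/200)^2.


(D/200)^2 = (33.3/200)^2 = 0.1665^2 = 0.02772225
Individual BA = 3.141593 * 0.02772225 = 0.0870920 m^2
Stand BA = 406 * 0.0870920 = 35.3594 ≈ 35.36 m^2/ha

35.36 m^2/ha


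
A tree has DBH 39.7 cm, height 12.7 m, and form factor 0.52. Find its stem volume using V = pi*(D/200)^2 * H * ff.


(D/200)^2 = (39.7/200)^2 = 0.1985^2 = 0.03940225
BA = 3.141593 * 0.03940225 = 0.123786 m^2
V = 0.123786 * 12.7 * 0.52 = 0.817483 ≈ 0.817 m^3

0.817 m^3


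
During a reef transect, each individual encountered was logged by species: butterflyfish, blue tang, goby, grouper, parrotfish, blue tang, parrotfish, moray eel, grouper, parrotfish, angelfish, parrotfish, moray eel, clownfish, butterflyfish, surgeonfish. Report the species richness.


Total individuals logged = 16
Distinct species (count of individuals): butterflyfish (2), blue tang (2), goby (1), grouper (2), parrotfish (4), moray eel (2), angelfish (1), clownfish (1), surgeonfish (1)
Species richness = number of distinct species = 9

9


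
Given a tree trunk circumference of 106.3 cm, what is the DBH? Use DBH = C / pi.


DBH = C / pi = 106.3 / 3.141593 = 33.8363 ≈ 33.84 cm

33.84 cm


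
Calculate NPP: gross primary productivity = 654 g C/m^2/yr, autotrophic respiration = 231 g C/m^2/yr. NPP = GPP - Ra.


NPP = GPP - Ra = 654 - 231 = 423 g C/m^2/yr

423 g C/m^2/yr


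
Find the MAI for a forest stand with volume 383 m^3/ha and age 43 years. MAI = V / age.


MAI = 383 / 43 = 8.9070 ≈ 8.91 m^3/ha/yr

8.91 m^3/ha/yr


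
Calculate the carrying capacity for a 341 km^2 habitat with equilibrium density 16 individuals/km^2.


K = 16 * 341 = 5456 individuals

5456 individuals


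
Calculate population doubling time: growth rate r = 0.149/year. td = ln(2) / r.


td = ln(2) / 0.149 = 0.693147 / 0.149 = 4.65199 ≈ 4.7 years

4.7 years


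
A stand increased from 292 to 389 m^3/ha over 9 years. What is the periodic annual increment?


PAI = (V2 - V1) / period = (389 - 292) / 9 = 97 / 9 = 10.7778 ≈ 10.78 m^3/ha/yr

10.78 m^3/ha/yr


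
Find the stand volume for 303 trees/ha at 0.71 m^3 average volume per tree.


V_stand = 303 * 0.71 = 215.13 ≈ 215.1 m^3/ha

215.1 m^3/ha


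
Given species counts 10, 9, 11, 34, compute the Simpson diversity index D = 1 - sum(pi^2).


Total N = 10 + 9 + 11 + 34 = 64
Per-species terms:
  p = 10/64 = 0.156250; p^2 = 0.156250^2 = 0.024414
  p = 9/64 = 0.140625; p^2 = 0.140625^2 = 0.019775
  p = 11/64 = 0.171875; p^2 = 0.171875^2 = 0.029541
  p = 34/64 = 0.531250; p^2 = 0.531250^2 = 0.282227
sum(p^2) = 0.024414 + 0.019775 + 0.029541 + 0.282227 = 0.355957
D = 1 - 0.355957 = 0.644043 ≈ 0.6440

0.6440


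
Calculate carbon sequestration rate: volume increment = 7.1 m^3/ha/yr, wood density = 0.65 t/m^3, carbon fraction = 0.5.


C = 7.1 * 0.65 * 0.5 = 2.3075 ≈ 2.31 t C/ha/yr

2.31 t C/ha/yr


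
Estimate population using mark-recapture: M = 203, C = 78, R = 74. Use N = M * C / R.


N = M * C / R = 203 * 78 / 74 = 15834 / 74 = 213.97 ≈ 214

214 individuals


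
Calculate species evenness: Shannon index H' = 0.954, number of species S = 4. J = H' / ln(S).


ln(4) = 1.38629
J = H' / ln(S) = 0.954 / 1.38629 = 0.688168 ≈ 0.6882

0.6882


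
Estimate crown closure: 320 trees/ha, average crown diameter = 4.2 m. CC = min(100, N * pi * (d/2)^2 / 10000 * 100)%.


(d/2)^2 = (4.2/2)^2 = 2.1^2 = 4.41
Crown area = 3.141593 * 4.41 = 13.8544 m^2
N * area / 10000 * 100 = 320 * 13.8544 / 10000 * 100 = 44.3341
CC = min(100, 44.3341) = 44.3341 ≈ 44.3%

44.3%


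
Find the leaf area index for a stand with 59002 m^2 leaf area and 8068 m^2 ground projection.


LAI = 59002 / 8068 = 7.3131 ≈ 7.31

7.31


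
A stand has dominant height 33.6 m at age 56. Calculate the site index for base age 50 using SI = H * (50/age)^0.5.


50/56 = 0.892857
(0.892857)^0.5 = 0.944911
SI = 33.6 * 0.944911 = 31.7490 ≈ 31.7 m

31.7 m


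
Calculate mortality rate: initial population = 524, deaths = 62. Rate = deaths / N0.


Mortality rate = 62 / 524 = 0.118321 ≈ 0.1183

0.1183


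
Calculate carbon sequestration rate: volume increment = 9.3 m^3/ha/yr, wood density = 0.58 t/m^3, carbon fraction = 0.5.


C = 9.3 * 0.58 * 0.5 = 2.697 ≈ 2.70 t C/ha/yr

2.70 t C/ha/yr


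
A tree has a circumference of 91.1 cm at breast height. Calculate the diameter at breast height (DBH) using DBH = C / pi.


DBH = C / pi = 91.1 / 3.141593 = 28.9980 ≈ 29.00 cm

29.00 cm


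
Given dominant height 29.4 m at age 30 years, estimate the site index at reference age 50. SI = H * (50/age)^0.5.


50/30 = 1.66667
(1.66667)^0.5 = 1.29100
SI = 29.4 * 1.29100 = 37.9554 ≈ 38.0 m

38.0 m


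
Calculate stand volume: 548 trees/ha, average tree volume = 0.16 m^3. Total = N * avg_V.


V_stand = 548 * 0.16 = 87.68 ≈ 87.7 m^3/ha

87.7 m^3/ha


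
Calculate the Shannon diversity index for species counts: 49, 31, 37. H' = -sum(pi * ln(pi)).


Total N = 49 + 31 + 37 = 117
Per-species terms:
  p = 49/117 = 0.418803; ln(p) = -0.870355; p*ln(p) = 0.418803 * (-0.870355) = -0.364507
  p = 31/117 = 0.264957; ln(p) = -1.328188; p*ln(p) = 0.264957 * (-1.328188) = -0.351913
  p = 37/117 = 0.316239; ln(p) = -1.151257; p*ln(p) = 0.316239 * (-1.151257) = -0.364072
sum(p*ln(p)) = (-0.364507) + (-0.351913) + (-0.364072) = -1.080492
H' = -(-1.080492) = 1.080492 ≈ 1.0805

1.0805


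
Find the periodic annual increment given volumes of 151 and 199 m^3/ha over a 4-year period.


PAI = (V2 - V1) / period = (199 - 151) / 4 = 48 / 4 = 12.00 m^3/ha/yr

12.00 m^3/ha/yr


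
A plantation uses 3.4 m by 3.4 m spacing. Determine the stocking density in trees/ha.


N = 10000 / 3.4^2 = 10000 / 11.56 = 865.052 ≈ 865 trees/ha

865 trees/ha


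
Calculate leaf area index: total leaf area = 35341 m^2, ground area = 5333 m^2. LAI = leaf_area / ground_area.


LAI = 35341 / 5333 = 6.6269 ≈ 6.63

6.63


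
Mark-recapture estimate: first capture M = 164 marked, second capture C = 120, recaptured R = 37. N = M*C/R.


N = M * C / R = 164 * 120 / 37 = 19680 / 37 = 531.89 ≈ 532

532 individuals


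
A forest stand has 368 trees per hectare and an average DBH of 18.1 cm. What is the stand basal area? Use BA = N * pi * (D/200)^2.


(D/200)^2 = (18.1/200)^2 = 0.0905^2 = 0.00819025
Individual BA = 3.141593 * 0.00819025 = 0.0257304 m^2
Stand BA = 368 * 0.0257304 = 9.46879 ≈ 9.47 m^2/ha

9.47 m^2/ha


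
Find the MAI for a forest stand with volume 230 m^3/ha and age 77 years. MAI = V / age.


MAI = 230 / 77 = 2.9870 ≈ 2.99 m^3/ha/yr

2.99 m^3/ha/yr


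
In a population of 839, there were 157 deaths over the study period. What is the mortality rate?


Mortality rate = 157 / 839 = 0.187128 ≈ 0.1871

0.1871


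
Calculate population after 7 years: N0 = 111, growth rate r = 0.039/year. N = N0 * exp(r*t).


r*t = 0.039 * 7 = 0.273
exp(0.273) = 1.31390
N = 111 * 1.31390 = 145.843 ≈ 146

146


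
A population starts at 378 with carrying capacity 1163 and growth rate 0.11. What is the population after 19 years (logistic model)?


(K - N0)/N0 = (1163 - 378)/378 = 785/378 = 2.07672
r*t = 0.11 * 19 = 2.09; exp(-2.09) = 0.123687
2.07672 * 0.123687 = 0.256863
1 + 0.256863 = 1.25686
N = 1163 / 1.25686 = 925.322 ≈ 925

925


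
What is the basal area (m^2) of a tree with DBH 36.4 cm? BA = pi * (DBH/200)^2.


D/200 = 36.4/200 = 0.182 m
(D/200)^2 = 0.182^2 = 0.033124
BA = 3.141593 * 0.033124 = 0.104062 ≈ 0.1041 m^2

0.1041 m^2


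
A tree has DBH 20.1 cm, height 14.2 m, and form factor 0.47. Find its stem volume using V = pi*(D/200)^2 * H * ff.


(D/200)^2 = (20.1/200)^2 = 0.1005^2 = 0.01010025
BA = 3.141593 * 0.01010025 = 0.0317309 m^2
V = 0.0317309 * 14.2 * 0.47 = 0.211772 ≈ 0.212 m^3

0.212 m^3


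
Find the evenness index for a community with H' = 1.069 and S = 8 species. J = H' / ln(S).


ln(8) = 2.07944
J = H' / ln(S) = 1.069 / 2.07944 = 0.514081 ≈ 0.5141

0.5141


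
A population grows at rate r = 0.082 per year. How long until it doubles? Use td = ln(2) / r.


td = ln(2) / 0.082 = 0.693147 / 0.082 = 8.45301 ≈ 8.5 years

8.5 years


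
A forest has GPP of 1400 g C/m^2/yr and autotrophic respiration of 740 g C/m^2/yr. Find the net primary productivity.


NPP = GPP - Ra = 1400 - 740 = 660 g C/m^2/yr

660 g C/m^2/yr


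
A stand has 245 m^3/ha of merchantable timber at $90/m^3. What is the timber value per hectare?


Value = 245 * 90 = $22050/ha

$22050/ha


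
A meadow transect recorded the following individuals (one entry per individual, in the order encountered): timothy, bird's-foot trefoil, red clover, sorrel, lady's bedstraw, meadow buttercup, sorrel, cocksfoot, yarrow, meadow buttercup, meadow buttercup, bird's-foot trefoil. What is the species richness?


Total individuals logged = 12
Distinct species (count of individuals): timothy (1), bird's-foot trefoil (2), red clover (1), sorrel (2), lady's bedstraw (1), meadow buttercup (3), cocksfoot (1), yarrow (1)
Species richness = number of distinct species = 8

8


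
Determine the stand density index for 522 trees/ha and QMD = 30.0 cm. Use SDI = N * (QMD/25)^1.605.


QMD/25 = 30.0/25 = 1.2
(1.2)^1.605 = exp(1.605 * ln(1.2)) = exp(1.605 * 0.182322) = exp(0.292627) = 1.33994
SDI = 522 * 1.33994 = 699.449 ≈ 699

699


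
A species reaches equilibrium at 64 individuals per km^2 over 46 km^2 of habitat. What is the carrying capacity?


K = 64 * 46 = 2944 individuals

2944 individuals


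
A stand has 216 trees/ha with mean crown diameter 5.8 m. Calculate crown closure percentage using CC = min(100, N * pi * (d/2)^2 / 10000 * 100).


(d/2)^2 = (5.8/2)^2 = 2.9^2 = 8.41
Crown area = 3.141593 * 8.41 = 26.4208 m^2
N * area / 10000 * 100 = 216 * 26.4208 / 10000 * 100 = 57.0689
CC = min(100, 57.0689) = 57.0689 ≈ 57.1%

57.1%


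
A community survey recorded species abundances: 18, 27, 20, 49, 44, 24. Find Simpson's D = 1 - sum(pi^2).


Total N = 18 + 27 + 20 + 49 + 44 + 24 = 182
Per-species terms:
  p = 18/182 = 0.098901; p^2 = 0.098901^2 = 0.009781
  p = 27/182 = 0.148352; p^2 = 0.148352^2 = 0.022008
  p = 20/182 = 0.109890; p^2 = 0.109890^2 = 0.012076
  p = 49/182 = 0.269231; p^2 = 0.269231^2 = 0.072485
  p = 44/182 = 0.241758; p^2 = 0.241758^2 = 0.058447
  p = 24/182 = 0.131868; p^2 = 0.131868^2 = 0.017389
sum(p^2) = 0.009781 + 0.022008 + 0.012076 + 0.072485 + 0.058447 + 0.017389 = 0.192186
D = 1 - 0.192186 = 0.807814 ≈ 0.8078

0.8078


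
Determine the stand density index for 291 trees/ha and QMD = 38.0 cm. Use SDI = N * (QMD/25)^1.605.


QMD/25 = 38.0/25 = 1.52
(1.52)^1.605 = exp(1.605 * ln(1.52)) = exp(1.605 * 0.418710) = exp(0.672030) = 1.95821
SDI = 291 * 1.95821 = 569.839 ≈ 570

570


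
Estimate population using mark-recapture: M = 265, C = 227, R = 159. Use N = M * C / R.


N = M * C / R = 265 * 227 / 159 = 60155 / 159 = 378.33 ≈ 378

378 individuals


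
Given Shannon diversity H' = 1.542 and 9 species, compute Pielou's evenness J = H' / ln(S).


ln(9) = 2.19722
J = H' / ln(S) = 1.542 / 2.19722 = 0.701796 ≈ 0.7018

0.7018


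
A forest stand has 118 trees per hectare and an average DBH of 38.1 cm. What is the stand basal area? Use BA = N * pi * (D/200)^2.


(D/200)^2 = (38.1/200)^2 = 0.1905^2 = 0.03629025
Individual BA = 3.141593 * 0.03629025 = 0.114009 m^2
Stand BA = 118 * 0.114009 = 13.4531 ≈ 13.45 m^2/ha

13.45 m^2/ha


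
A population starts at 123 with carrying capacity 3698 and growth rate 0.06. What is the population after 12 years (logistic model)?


(K - N0)/N0 = (3698 - 123)/123 = 3575/123 = 29.0650
r*t = 0.06 * 12 = 0.72; exp(-0.72) = 0.486752
29.0650 * 0.486752 = 14.1474
1 + 14.1474 = 15.1474
N = 3698 / 15.1474 = 244.134 ≈ 244

244


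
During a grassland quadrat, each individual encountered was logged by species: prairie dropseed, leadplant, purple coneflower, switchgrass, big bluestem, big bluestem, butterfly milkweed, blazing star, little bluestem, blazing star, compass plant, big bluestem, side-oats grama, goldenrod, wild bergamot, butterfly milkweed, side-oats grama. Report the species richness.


Total individuals logged = 17
Distinct species (count of individuals): prairie dropseed (1), leadplant (1), purple coneflower (1), switchgrass (1), big bluestem (3), butterfly milkweed (2), blazing star (2), little bluestem (1), compass plant (1), side-oats grama (2), goldenrod (1), wild bergamot (1)
Species richness = number of distinct species = 12

12


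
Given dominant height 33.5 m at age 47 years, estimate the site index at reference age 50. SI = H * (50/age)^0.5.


50/47 = 1.06383
(1.06383)^0.5 = 1.03142
SI = 33.5 * 1.03142 = 34.5526 ≈ 34.6 m

34.6 m


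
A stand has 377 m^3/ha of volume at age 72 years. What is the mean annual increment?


MAI = 377 / 72 = 5.2361 ≈ 5.24 m^3/ha/yr

5.24 m^3/ha/yr


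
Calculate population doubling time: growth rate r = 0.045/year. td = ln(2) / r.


td = ln(2) / 0.045 = 0.693147 / 0.045 = 15.4033 ≈ 15.4 years

15.4 years


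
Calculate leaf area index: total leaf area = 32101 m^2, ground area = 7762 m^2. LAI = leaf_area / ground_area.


LAI = 32101 / 7762 = 4.1357 ≈ 4.14

4.14


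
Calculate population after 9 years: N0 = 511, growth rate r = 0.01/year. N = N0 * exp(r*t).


r*t = 0.01 * 9 = 0.09
exp(0.09) = 1.09417
N = 511 * 1.09417 = 559.121 ≈ 559

559


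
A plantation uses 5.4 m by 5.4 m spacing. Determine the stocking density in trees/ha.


N = 10000 / 5.4^2 = 10000 / 29.16 = 342.936 ≈ 343 trees/ha

343 trees/ha


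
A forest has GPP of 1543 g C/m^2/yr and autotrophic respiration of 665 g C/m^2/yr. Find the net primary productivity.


NPP = GPP - Ra = 1543 - 665 = 878 g C/m^2/yr

878 g C/m^2/yr


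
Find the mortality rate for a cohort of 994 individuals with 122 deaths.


Mortality rate = 122 / 994 = 0.122736 ≈ 0.1227

0.1227


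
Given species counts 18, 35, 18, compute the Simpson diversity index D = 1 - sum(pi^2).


Total N = 18 + 35 + 18 = 71
Per-species terms:
  p = 18/71 = 0.253521; p^2 = 0.253521^2 = 0.064273
  p = 35/71 = 0.492958; p^2 = 0.492958^2 = 0.243008
  p = 18/71 = 0.253521; p^2 = 0.253521^2 = 0.064273
sum(p^2) = 0.064273 + 0.243008 + 0.064273 = 0.371554
D = 1 - 0.371554 = 0.628446 ≈ 0.6284

0.6284


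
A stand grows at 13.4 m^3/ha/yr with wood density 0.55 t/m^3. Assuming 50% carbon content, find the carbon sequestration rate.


C = 13.4 * 0.55 * 0.5 = 3.685 ≈ 3.69 t C/ha/yr

3.69 t C/ha/yr


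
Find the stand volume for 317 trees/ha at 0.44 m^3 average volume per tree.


V_stand = 317 * 0.44 = 139.48 ≈ 139.5 m^3/ha

139.5 m^3/ha


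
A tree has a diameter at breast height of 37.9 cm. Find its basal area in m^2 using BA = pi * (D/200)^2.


D/200 = 37.9/200 = 0.1895 m
(D/200)^2 = 0.1895^2 = 0.03591025
BA = 3.141593 * 0.03591025 = 0.112815 ≈ 0.1128 m^2

0.1128 m^2


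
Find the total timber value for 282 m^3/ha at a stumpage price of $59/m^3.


Value = 282 * 59 = $16638/ha

$16638/ha


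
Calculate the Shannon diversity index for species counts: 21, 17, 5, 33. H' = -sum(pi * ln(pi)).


Total N = 21 + 17 + 5 + 33 = 76
Per-species terms:
  p = 21/76 = 0.276316; ln(p) = -1.286210; p*ln(p) = 0.276316 * (-1.286210) = -0.355400
  p = 17/76 = 0.223684; ln(p) = -1.497521; p*ln(p) = 0.223684 * (-1.497521) = -0.334971
  p = 5/76 = 0.065789; ln(p) = -2.721303; p*ln(p) = 0.065789 * (-2.721303) = -0.179032
  p = 33/76 = 0.434211; ln(p) = -0.834225; p*ln(p) = 0.434211 * (-0.834225) = -0.362230
sum(p*ln(p)) = (-0.355400) + (-0.334971) + (-0.179032) + (-0.362230) = -1.231633
H' = -(-1.231633) = 1.231633 ≈ 1.2316

1.2316


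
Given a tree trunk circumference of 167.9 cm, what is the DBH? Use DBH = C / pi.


DBH = C / pi = 167.9 / 3.141593 = 53.4442 ≈ 53.44 cm

53.44 cm


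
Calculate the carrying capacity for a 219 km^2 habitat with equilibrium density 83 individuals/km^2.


K = 83 * 219 = 18177 individuals

18177 individuals


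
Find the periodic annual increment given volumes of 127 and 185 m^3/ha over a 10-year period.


PAI = (V2 - V1) / period = (185 - 127) / 10 = 58 / 10 = 5.80 m^3/ha/yr

5.80 m^3/ha/yr


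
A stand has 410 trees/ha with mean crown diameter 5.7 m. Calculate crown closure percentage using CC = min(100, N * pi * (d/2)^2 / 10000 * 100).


(d/2)^2 = (5.7/2)^2 = 2.85^2 = 8.1225
Crown area = 3.141593 * 8.1225 = 25.5176 m^2
N * area / 10000 * 100 = 410 * 25.5176 / 10000 * 100 = 104.622
CC = min(100, 104.622) = 100%

100%


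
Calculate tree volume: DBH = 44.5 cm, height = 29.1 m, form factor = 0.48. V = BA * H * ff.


(D/200)^2 = (44.5/200)^2 = 0.2225^2 = 0.04950625
BA = 3.141593 * 0.04950625 = 0.155528 m^2
V = 0.155528 * 29.1 * 0.48 = 2.17242 ≈ 2.172 m^3

2.172 m^3


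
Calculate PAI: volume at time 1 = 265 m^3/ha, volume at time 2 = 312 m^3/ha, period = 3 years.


PAI = (V2 - V1) / period = (312 - 265) / 3 = 47 / 3 = 15.6667 ≈ 15.67 m^3/ha/yr

15.67 m^3/ha/yr


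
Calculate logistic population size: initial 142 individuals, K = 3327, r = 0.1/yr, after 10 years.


(K - N0)/N0 = (3327 - 142)/142 = 3185/142 = 22.4296
r*t = 0.1 * 10 = 1; exp(-1) = 0.367879
22.4296 * 0.367879 = 8.25138
1 + 8.25138 = 9.25138
N = 3327 / 9.25138 = 359.622 ≈ 360

360


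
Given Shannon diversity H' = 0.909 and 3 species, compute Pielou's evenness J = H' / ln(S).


ln(3) = 1.09861
J = H' / ln(S) = 0.909 / 1.09861 = 0.827409 ≈ 0.8274

0.8274


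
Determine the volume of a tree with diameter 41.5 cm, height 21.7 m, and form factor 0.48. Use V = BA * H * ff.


(D/200)^2 = (41.5/200)^2 = 0.2075^2 = 0.04305625
BA = 3.141593 * 0.04305625 = 0.135265 m^2
V = 0.135265 * 21.7 * 0.48 = 1.40892 ≈ 1.409 m^3

1.409 m^3


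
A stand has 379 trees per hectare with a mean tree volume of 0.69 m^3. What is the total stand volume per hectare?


V_stand = 379 * 0.69 = 261.51 ≈ 261.5 m^3/ha

261.5 m^3/ha


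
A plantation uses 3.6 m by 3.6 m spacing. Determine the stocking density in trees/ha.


N = 10000 / 3.6^2 = 10000 / 12.96 = 771.605 ≈ 772 trees/ha

772 trees/ha


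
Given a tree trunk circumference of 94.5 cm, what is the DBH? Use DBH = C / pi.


DBH = C / pi = 94.5 / 3.141593 = 30.0803 ≈ 30.08 cm

30.08 cm


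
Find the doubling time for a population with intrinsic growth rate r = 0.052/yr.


td = ln(2) / 0.052 = 0.693147 / 0.052 = 13.3298 ≈ 13.3 years

13.3 years


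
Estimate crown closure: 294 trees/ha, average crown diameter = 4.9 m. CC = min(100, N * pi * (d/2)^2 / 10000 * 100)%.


(d/2)^2 = (4.9/2)^2 = 2.45^2 = 6.0025
Crown area = 3.141593 * 6.0025 = 18.8574 m^2
N * area / 10000 * 100 = 294 * 18.8574 / 10000 * 100 = 55.4408
CC = min(100, 55.4408) = 55.4408 ≈ 55.4%

55.4%


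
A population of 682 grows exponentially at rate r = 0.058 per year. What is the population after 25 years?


r*t = 0.058 * 25 = 1.45
exp(1.45) = 4.26311
N = 682 * 4.26311 = 2907.44 ≈ 2907

2907


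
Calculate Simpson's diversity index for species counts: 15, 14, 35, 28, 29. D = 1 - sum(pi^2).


Total N = 15 + 14 + 35 + 28 + 29 = 121
Per-species terms:
  p = 15/121 = 0.123967; p^2 = 0.123967^2 = 0.015368
  p = 14/121 = 0.115702; p^2 = 0.115702^2 = 0.013387
  p = 35/121 = 0.289256; p^2 = 0.289256^2 = 0.083669
  p = 28/121 = 0.231405; p^2 = 0.231405^2 = 0.053548
  p = 29/121 = 0.239669; p^2 = 0.239669^2 = 0.057441
sum(p^2) = 0.015368 + 0.013387 + 0.083669 + 0.053548 + 0.057441 = 0.223413
D = 1 - 0.223413 = 0.776587 ≈ 0.7766

0.7766


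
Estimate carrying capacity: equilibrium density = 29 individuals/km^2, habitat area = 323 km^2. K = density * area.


K = 29 * 323 = 9367 individuals

9367 individuals


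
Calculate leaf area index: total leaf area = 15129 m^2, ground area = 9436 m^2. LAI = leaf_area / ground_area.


LAI = 15129 / 9436 = 1.6033 ≈ 1.60

1.60


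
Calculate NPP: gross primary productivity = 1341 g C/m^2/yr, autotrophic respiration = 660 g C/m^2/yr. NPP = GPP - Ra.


NPP = GPP - Ra = 1341 - 660 = 681 g C/m^2/yr

681 g C/m^2/yr


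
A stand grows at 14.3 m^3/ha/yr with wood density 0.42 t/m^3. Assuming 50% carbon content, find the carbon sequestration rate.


C = 14.3 * 0.42 * 0.5 = 3.003 ≈ 3.00 t C/ha/yr

3.00 t C/ha/yr


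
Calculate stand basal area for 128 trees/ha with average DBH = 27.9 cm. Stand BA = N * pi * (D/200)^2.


(D/200)^2 = (27.9/200)^2 = 0.1395^2 = 0.01946025
Individual BA = 3.141593 * 0.01946025 = 0.0611362 m^2
Stand BA = 128 * 0.0611362 = 7.82543 ≈ 7.83 m^2/ha

7.83 m^2/ha


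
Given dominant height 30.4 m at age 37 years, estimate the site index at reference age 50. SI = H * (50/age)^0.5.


50/37 = 1.35135
(1.35135)^0.5 = 1.16248
SI = 30.4 * 1.16248 = 35.3394 ≈ 35.3 m

35.3 m


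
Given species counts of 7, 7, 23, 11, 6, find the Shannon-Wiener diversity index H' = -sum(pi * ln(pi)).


Total N = 7 + 7 + 23 + 11 + 6 = 54
Per-species terms:
  p = 7/54 = 0.129630; ln(p) = -2.043071; p*ln(p) = 0.129630 * (-2.043071) = -0.264843
  p = 7/54 = 0.129630; ln(p) = -2.043071; p*ln(p) = 0.129630 * (-2.043071) = -0.264843
  p = 23/54 = 0.425926; ln(p) = -0.853490; p*ln(p) = 0.425926 * (-0.853490) = -0.363524
  p = 11/54 = 0.203704; ln(p) = -1.591087; p*ln(p) = 0.203704 * (-1.591087) = -0.324111
  p = 6/54 = 0.111111; ln(p) = -2.197226; p*ln(p) = 0.111111 * (-2.197226) = -0.244136
sum(p*ln(p)) = (-0.264843) + (-0.264843) + (-0.363524) + (-0.324111) + (-0.244136) = -1.461457
H' = -(-1.461457) = 1.461457 ≈ 1.4615

1.4615


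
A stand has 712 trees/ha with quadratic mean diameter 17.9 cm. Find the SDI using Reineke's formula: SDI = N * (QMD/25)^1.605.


QMD/25 = 17.9/25 = 0.716
(0.716)^1.605 = exp(1.605 * ln(0.716)) = exp(1.605 * (-0.334075)) = exp(-0.536190) = 0.584973
SDI = 712 * 0.584973 = 416.501 ≈ 417

417


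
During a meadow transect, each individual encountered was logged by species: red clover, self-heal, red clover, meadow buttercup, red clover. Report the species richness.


Total individuals logged = 5
Distinct species (count of individuals): red clover (3), self-heal (1), meadow buttercup (1)
Species richness = number of distinct species = 3

3


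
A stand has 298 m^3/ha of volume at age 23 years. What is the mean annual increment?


MAI = 298 / 23 = 12.9565 ≈ 12.96 m^3/ha/yr

12.96 m^3/ha/yr


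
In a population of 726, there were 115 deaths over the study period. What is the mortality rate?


Mortality rate = 115 / 726 = 0.158402 ≈ 0.1584

0.1584


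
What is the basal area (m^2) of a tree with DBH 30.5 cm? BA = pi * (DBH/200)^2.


D/200 = 30.5/200 = 0.1525 m
(D/200)^2 = 0.1525^2 = 0.02325625
BA = 3.141593 * 0.02325625 = 0.0730617 ≈ 0.0731 m^2

0.0731 m^2


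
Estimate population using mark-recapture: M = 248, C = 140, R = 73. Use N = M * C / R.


N = M * C / R = 248 * 140 / 73 = 34720 / 73 = 475.62 ≈ 476

476 individuals


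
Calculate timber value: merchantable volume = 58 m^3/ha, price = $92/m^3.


Value = 58 * 92 = $5336/ha

$5336/ha


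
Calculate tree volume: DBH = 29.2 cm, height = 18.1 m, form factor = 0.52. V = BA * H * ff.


(D/200)^2 = (29.2/200)^2 = 0.146^2 = 0.021316
BA = 3.141593 * 0.021316 = 0.0669662 m^2
V = 0.0669662 * 18.1 * 0.52 = 0.630286 ≈ 0.630 m^3

0.630 m^3


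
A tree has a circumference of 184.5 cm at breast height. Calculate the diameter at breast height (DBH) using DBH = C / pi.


DBH = C / pi = 184.5 / 3.141593 = 58.7282 ≈ 58.73 cm

58.73 cm


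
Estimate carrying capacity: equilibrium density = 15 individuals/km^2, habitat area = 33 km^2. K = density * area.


K = 15 * 33 = 495 individuals

495 individuals


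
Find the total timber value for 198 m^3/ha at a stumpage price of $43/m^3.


Value = 198 * 43 = $8514/ha

$8514/ha


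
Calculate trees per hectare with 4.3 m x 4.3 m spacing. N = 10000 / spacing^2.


N = 10000 / 4.3^2 = 10000 / 18.49 = 540.833 ≈ 541 trees/ha

541 trees/ha


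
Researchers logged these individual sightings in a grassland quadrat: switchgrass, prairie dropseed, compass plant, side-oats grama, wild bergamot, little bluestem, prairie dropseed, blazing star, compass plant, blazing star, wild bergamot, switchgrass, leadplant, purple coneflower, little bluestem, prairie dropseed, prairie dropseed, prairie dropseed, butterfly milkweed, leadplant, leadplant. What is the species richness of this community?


Total individuals logged = 21
Distinct species (count of individuals): switchgrass (2), prairie dropseed (5), compass plant (2), side-oats grama (1), wild bergamot (2), little bluestem (2), blazing star (2), leadplant (3), purple coneflower (1), butterfly milkweed (1)
Species richness = number of distinct species = 10

10


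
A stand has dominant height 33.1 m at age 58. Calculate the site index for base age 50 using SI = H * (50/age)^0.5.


50/58 = 0.862069
(0.862069)^0.5 = 0.928477
SI = 33.1 * 0.928477 = 30.7326 ≈ 30.7 m

30.7 m


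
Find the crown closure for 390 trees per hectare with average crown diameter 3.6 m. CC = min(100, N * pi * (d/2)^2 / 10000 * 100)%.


(d/2)^2 = (3.6/2)^2 = 1.8^2 = 3.24
Crown area = 3.141593 * 3.24 = 10.1788 m^2
N * area / 10000 * 100 = 390 * 10.1788 / 10000 * 100 = 39.6973
CC = min(100, 39.6973) = 39.6973 ≈ 39.7%

39.7%


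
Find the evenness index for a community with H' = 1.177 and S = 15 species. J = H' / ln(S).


ln(15) = 2.70805
J = H' / ln(S) = 1.177 / 2.70805 = 0.434630 ≈ 0.4346

0.4346


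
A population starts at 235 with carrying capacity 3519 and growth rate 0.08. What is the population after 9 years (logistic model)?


(K - N0)/N0 = (3519 - 235)/235 = 3284/235 = 13.9745
r*t = 0.08 * 9 = 0.72; exp(-0.72) = 0.486752
13.9745 * 0.486752 = 6.80212
1 + 6.80212 = 7.80212
N = 3519 / 7.80212 = 451.031 ≈ 451

451


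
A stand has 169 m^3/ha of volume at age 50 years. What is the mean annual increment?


MAI = 169 / 50 = 3.38 m^3/ha/yr

3.38 m^3/ha/yr


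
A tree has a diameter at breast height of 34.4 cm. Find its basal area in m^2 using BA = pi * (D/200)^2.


D/200 = 34.4/200 = 0.172 m
(D/200)^2 = 0.172^2 = 0.029584
BA = 3.141593 * 0.029584 = 0.0929409 ≈ 0.0929 m^2

0.0929 m^2


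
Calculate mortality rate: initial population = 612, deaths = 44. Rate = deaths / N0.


Mortality rate = 44 / 612 = 0.071895 ≈ 0.0719

0.0719


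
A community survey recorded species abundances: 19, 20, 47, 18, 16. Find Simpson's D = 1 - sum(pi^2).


Total N = 19 + 20 + 47 + 18 + 16 = 120
Per-species terms:
  p = 19/120 = 0.158333; p^2 = 0.158333^2 = 0.025069
  p = 20/120 = 0.166667; p^2 = 0.166667^2 = 0.027778
  p = 47/120 = 0.391667; p^2 = 0.391667^2 = 0.153403
  p = 18/120 = 0.150000; p^2 = 0.150000^2 = 0.022500
  p = 16/120 = 0.133333; p^2 = 0.133333^2 = 0.017778
sum(p^2) = 0.025069 + 0.027778 + 0.153403 + 0.022500 + 0.017778 = 0.246528
D = 1 - 0.246528 = 0.753472 ≈ 0.7535

0.7535


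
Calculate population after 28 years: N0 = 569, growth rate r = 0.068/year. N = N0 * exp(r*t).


r*t = 0.068 * 28 = 1.904
exp(1.904) = 6.71269
N = 569 * 6.71269 = 3819.52 ≈ 3820

3820
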